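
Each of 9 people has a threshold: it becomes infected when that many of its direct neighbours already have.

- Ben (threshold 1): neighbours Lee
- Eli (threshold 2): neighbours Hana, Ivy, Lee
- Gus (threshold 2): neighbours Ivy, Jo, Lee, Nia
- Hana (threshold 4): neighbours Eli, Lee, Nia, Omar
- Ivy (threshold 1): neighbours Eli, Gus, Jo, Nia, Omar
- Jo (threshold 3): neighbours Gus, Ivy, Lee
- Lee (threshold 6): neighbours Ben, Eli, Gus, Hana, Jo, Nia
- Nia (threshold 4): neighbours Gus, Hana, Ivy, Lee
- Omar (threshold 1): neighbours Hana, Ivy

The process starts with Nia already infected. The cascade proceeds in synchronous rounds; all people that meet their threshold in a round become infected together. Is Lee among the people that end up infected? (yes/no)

Round 1 — Nia becomes infected (initial).
Round 2 — checking thresholds:
  Gus: 1 of 4 neighbours < 2, not yet.
  Hana: 1 of 4 neighbours < 4, not yet.
  Ivy: 1 of 5 neighbours ≥ 1, becomes infected.
  Lee: 1 of 6 neighbours < 6, not yet.
Round 3 — checking thresholds:
  Eli: 1 of 3 neighbours < 2, not yet.
  Gus: 2 of 4 neighbours ≥ 2, becomes infected.
  Hana: 1 of 4 neighbours < 4, not yet.
  Jo: 1 of 3 neighbours < 3, not yet.
  Lee: 1 of 6 neighbours < 6, not yet.
  Omar: 1 of 2 neighbours ≥ 1, becomes infected.
Round 4 — no new infections; cascade stops.

no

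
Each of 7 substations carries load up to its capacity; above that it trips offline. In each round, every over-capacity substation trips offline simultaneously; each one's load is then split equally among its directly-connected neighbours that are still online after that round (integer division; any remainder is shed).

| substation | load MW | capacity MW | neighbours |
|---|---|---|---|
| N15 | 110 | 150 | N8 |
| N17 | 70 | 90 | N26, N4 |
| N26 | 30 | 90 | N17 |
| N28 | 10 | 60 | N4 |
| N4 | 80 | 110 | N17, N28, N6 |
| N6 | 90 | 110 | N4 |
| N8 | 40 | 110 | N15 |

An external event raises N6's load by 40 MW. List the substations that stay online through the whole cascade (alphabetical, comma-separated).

Round 1 — N6 at 130 > 110. N6 trips offline.
  N6 sheds 130 MW to N4: 130 each.
    N4: 80+130 = 210 > 110
Round 2 — N4 trips offline.
  N4 sheds 210 MW to N17, N28: 105 each.
    N17: 70+105 = 175 > 90
    N28: 10+105 = 115 > 60
Round 3 — N17, N28 trip offline.
  N17 sheds 175 MW to N26: 175 each.
    N26: 30+175 = 205 > 90
  N28 sheds 115 MW: no online neighbours, lost.
Round 4 — N26 trips offline.
  N26 sheds 205 MW: no online neighbours, lost.
No further trips.

N15, N8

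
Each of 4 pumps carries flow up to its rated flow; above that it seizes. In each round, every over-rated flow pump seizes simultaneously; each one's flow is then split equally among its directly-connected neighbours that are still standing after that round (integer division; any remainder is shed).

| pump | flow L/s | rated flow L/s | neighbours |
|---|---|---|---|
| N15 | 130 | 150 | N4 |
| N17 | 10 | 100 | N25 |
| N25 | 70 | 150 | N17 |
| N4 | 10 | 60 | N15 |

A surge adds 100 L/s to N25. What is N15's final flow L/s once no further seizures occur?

130

Round 1 — N25 at 170 > 150. N25 seizes.
  N25 sheds 170 L/s to N17: 170 each.
    N17: 10+170 = 180 > 100
Round 2 — N17 seizes.
  N17 sheds 180 L/s: no online neighbours, lost.
No further seizures.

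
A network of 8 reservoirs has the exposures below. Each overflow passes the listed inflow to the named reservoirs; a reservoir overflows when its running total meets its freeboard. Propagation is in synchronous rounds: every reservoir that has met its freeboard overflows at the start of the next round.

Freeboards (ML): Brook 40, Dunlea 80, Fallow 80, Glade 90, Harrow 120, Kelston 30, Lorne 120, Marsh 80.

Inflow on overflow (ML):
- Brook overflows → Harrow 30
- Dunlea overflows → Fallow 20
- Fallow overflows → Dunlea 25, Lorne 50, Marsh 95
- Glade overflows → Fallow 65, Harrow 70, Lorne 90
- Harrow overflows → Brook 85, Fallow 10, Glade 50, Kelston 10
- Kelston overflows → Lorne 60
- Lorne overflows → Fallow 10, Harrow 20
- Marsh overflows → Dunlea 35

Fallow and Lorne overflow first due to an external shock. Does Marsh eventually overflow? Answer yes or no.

Round 1 — Fallow, Lorne overflow (initial).
  Dunlea: +25 → 25 < 80
  Harrow: +20 → 20 < 120
  Marsh: +95 → 95 ≥ 80
Round 2 — Marsh overflows.
  Dunlea: +35 → 60 < 80
No further overflows.

yes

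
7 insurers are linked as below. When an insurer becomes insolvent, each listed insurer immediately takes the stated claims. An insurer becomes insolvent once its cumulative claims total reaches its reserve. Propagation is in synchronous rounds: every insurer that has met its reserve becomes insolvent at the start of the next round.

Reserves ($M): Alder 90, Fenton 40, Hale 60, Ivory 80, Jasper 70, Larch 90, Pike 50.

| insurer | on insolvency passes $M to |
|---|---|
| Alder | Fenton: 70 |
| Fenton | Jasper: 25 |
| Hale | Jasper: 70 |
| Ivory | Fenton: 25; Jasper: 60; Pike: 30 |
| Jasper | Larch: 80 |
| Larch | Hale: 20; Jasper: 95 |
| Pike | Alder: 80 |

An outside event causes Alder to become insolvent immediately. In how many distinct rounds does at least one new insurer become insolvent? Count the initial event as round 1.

Round 1 — Alder becomes insolvent (initial).
  Fenton: +70 → 70 ≥ 40
Round 2 — Fenton becomes insolvent.
  Jasper: +25 → 25 < 70
No further insolvencies.

2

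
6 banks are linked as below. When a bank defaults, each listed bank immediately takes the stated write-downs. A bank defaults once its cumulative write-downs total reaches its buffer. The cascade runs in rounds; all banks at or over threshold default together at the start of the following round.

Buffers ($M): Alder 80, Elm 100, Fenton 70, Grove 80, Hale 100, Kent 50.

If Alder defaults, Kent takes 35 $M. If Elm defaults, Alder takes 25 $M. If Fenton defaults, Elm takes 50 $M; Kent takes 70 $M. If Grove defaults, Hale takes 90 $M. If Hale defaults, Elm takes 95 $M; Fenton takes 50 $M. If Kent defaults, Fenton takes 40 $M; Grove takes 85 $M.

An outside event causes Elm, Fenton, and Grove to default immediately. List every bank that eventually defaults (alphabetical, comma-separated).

Elm, Fenton, Grove, Kent

Round 1 — Elm, Fenton, Grove default (initial).
  Alder: +25 → 25 < 80
  Hale: +90 → 90 < 100
  Kent: +70 → 70 ≥ 50
Round 2 — Kent defaults.
No further defaults.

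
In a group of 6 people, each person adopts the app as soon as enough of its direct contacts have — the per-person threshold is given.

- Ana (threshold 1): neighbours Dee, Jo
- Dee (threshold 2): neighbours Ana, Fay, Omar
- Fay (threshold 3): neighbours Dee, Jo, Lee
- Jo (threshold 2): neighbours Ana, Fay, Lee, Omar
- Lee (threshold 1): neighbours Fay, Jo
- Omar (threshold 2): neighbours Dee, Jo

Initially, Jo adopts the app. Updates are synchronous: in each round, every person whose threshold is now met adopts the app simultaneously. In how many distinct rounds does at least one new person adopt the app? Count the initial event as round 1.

Round 1 — Jo adopts the app (initial).
Round 2 — checking thresholds:
  Ana: 1 of 2 neighbours ≥ 1, adopts the app.
  Fay: 1 of 3 neighbours < 3, below threshold.
  Lee: 1 of 2 neighbours ≥ 1, adopts the app.
  Omar: 1 of 2 neighbours < 2, below threshold.
Round 3 — no new adoptions; cascade stops.

2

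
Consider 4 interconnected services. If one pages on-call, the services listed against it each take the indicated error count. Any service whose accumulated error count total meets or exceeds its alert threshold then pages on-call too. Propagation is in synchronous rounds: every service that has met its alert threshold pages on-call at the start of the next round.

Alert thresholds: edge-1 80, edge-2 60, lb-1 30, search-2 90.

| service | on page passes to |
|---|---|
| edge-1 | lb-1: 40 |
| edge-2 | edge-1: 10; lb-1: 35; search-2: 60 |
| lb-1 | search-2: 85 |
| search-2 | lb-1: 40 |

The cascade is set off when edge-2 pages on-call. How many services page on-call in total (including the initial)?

Round 1 — edge-2 pages on-call (initial).
  edge-1: +10 → 10 < 80
  lb-1: +35 → 35 ≥ 30
  search-2: +60 → 60 < 90
Round 2 — lb-1 pages on-call.
  search-2: +85 → 145 ≥ 90
Round 3 — search-2 pages on-call.
No further pages.

3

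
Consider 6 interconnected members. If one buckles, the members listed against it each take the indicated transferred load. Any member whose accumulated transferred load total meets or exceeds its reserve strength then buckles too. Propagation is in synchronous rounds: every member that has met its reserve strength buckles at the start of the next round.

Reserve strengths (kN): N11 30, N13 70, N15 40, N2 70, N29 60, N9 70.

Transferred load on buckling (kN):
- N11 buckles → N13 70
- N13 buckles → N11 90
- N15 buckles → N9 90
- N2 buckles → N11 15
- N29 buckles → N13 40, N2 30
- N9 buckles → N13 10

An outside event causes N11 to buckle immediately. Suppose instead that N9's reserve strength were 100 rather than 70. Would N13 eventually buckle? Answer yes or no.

With N9's reserve strength at 100:
Round 1 — N11 buckles (initial).
  N13: +70 → 70 ≥ 70
Round 2 — N13 buckles.
No further bucklings.

yes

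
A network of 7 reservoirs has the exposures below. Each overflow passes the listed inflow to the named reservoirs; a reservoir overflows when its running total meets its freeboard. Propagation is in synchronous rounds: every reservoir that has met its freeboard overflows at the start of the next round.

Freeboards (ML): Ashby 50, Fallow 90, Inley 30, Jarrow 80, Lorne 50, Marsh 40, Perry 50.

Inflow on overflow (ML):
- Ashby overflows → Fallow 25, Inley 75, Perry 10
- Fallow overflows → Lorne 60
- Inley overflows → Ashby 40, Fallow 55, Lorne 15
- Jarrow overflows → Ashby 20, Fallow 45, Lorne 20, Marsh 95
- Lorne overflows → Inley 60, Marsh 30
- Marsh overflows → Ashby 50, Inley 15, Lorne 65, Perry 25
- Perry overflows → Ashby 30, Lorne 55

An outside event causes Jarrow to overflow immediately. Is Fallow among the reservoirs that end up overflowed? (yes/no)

yes

Round 1 — Jarrow overflows (initial).
  Ashby: +20 → 20 < 50
  Fallow: +45 → 45 < 90
  Lorne: +20 → 20 < 50
  Marsh: +95 → 95 ≥ 40
Round 2 — Marsh overflows.
  Ashby: +50 → 70 ≥ 50
  Inley: +15 → 15 < 30
  Lorne: +65 → 85 ≥ 50
  Perry: +25 → 25 < 50
Round 3 — Ashby, Lorne overflow.
  Fallow: +25 → 70 < 90
  Inley: +75+60 → 150 ≥ 30
  Perry: +10 → 35 < 50
Round 4 — Inley overflows.
  Fallow: +55 → 125 ≥ 90
Round 5 — Fallow overflows.
No further overflows.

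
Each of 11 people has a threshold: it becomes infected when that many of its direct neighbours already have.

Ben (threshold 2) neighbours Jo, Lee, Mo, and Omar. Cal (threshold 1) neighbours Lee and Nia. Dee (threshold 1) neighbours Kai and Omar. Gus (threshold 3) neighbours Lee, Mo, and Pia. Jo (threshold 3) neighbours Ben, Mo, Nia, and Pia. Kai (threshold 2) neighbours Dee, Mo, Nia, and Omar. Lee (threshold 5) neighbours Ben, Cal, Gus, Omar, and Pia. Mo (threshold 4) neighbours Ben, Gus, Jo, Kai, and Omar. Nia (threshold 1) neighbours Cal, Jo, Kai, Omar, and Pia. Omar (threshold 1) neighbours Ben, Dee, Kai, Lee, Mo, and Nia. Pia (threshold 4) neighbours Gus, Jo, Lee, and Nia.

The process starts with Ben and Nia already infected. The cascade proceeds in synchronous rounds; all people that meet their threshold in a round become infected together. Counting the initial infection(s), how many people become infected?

6

Round 1 — Ben, Nia become infected (initial).
Round 2 — checking thresholds:
  Cal: 1 of 2 neighbours ≥ 1, becomes infected.
  Jo: 2 of 4 neighbours < 3, holds.
  Kai: 1 of 4 neighbours < 2, holds.
  Lee: 1 of 5 neighbours < 5, holds.
  Mo: 1 of 5 neighbours < 4, holds.
  Omar: 2 of 6 neighbours ≥ 1, becomes infected.
  Pia: 1 of 4 neighbours < 4, holds.
Round 3 — checking thresholds:
  Dee: 1 of 2 neighbours ≥ 1, becomes infected.
  Jo: 2 of 4 neighbours < 3, holds.
  Kai: 2 of 4 neighbours ≥ 2, becomes infected.
  Lee: 3 of 5 neighbours < 5, holds.
  Mo: 2 of 5 neighbours < 4, holds.
  Pia: 1 of 4 neighbours < 4, holds.
Round 4 — no new infections; cascade stops.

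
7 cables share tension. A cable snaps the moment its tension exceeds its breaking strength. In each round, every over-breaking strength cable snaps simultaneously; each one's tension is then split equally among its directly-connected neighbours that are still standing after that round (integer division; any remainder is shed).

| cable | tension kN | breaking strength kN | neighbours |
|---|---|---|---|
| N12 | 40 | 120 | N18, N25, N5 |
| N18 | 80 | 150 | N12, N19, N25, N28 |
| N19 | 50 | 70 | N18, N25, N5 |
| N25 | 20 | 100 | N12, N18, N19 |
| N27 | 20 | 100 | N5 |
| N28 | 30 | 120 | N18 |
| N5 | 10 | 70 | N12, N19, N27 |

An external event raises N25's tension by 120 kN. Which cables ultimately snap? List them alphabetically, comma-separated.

Round 1 — N25 at 140 > 100. N25 snaps.
  N25 sheds 140 kN to N12, N18, N19: 46 each (2 lost).
    N12: 40+46 = 86 ≤ 120
    N18: 80+46 = 126 ≤ 150
    N19: 50+46 = 96 > 70
Round 2 — N19 snaps.
  N19 sheds 96 kN to N18, N5: 48 each.
    N18: 126+48 = 174 > 150
    N5: 10+48 = 58 ≤ 70
Round 3 — N18 snaps.
  N18 sheds 174 kN to N12, N28: 87 each.
    N12: 86+87 = 173 > 120
    N28: 30+87 = 117 ≤ 120
Round 4 — N12 snaps.
  N12 sheds 173 kN to N5: 173 each.
    N5: 58+173 = 231 > 70
Round 5 — N5 snaps.
  N5 sheds 231 kN to N27: 231 each.
    N27: 20+231 = 251 > 100
Round 6 — N27 snaps.
  N27 sheds 251 kN: no online neighbours, lost.
No further breaks.

N12, N18, N19, N25, N27, N5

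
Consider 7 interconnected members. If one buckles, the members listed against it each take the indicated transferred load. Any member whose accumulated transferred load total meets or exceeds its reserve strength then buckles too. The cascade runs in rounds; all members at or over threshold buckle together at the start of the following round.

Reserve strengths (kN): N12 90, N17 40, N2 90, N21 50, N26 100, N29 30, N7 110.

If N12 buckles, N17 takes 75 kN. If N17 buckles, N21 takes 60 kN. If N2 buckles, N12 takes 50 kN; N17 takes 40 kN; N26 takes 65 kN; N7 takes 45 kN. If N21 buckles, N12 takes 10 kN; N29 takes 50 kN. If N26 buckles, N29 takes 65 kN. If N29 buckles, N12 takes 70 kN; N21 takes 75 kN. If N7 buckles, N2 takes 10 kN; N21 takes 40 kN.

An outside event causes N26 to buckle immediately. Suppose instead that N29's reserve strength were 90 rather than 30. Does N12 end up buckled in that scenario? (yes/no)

With N29's reserve strength at 90:
Round 1 — N26 buckles (initial).
  N29: +65 → 65 < 90
No further bucklings.

no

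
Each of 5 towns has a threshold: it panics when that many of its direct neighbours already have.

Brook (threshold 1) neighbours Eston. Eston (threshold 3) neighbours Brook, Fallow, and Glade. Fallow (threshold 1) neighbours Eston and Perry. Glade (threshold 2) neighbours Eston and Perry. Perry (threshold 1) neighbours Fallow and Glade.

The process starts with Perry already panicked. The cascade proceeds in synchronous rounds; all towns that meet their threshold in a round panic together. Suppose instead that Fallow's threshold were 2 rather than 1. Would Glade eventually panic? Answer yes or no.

With Fallow's threshold at 2:
Round 1 — Perry panics (initial).
Round 2 — no new panics; cascade stops.

no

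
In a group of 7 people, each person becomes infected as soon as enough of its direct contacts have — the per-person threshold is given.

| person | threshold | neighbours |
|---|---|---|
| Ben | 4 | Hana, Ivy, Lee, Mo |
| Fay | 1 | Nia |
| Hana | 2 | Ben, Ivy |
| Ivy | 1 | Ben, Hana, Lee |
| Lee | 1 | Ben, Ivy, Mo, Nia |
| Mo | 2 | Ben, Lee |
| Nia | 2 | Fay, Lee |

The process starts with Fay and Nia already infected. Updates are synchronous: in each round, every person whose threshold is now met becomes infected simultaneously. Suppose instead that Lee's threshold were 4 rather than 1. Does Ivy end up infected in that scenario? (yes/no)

no

With Lee's threshold at 4:
Round 1 — Fay, Nia become infected (initial).
Round 2 — no new infections; cascade stops.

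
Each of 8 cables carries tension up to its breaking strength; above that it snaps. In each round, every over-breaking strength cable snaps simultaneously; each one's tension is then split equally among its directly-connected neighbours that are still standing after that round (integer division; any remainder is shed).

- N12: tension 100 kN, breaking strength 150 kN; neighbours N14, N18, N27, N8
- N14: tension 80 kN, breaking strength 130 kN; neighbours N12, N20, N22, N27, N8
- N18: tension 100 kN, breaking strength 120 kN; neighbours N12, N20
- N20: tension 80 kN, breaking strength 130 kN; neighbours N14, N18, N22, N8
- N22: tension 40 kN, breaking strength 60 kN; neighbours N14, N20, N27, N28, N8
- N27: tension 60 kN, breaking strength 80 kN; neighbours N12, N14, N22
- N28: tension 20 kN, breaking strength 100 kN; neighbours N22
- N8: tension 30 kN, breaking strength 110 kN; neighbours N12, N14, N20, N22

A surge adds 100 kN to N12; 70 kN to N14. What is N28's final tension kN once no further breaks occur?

Round 1 — N12 at 200 > 150; N14 at 150 > 130. N12, N14 snap.
  N12 sheds 200 kN to N18, N27, N8: 66 each (2 lost).
    N18: 100+66 = 166 > 120
    N27: 60+66 = 126 > 80
    N8: 30+66 = 96 ≤ 110
  N14 sheds 150 kN to N20, N22, N27, N8: 37 each (2 lost).
    N20: 80+37 = 117 ≤ 130
    N22: 40+37 = 77 > 60
    N27: 126+37 = 163 > 80
    N8: 96+37 = 133 > 110
Round 2 — N18, N22, N27, N8 snap.
  N18 sheds 166 kN to N20: 166 each.
    N20: 117+166 = 283 > 130
  N22 sheds 77 kN to N20, N28: 38 each (1 lost).
    N20: 283+38 = 321 > 130
    N28: 20+38 = 58 ≤ 100
  N27 sheds 163 kN: no online neighbours, lost.
  N8 sheds 133 kN to N20: 133 each.
    N20: 321+133 = 454 > 130
Round 3 — N20 snaps.
  N20 sheds 454 kN: no online neighbours, lost.
No further breaks.

58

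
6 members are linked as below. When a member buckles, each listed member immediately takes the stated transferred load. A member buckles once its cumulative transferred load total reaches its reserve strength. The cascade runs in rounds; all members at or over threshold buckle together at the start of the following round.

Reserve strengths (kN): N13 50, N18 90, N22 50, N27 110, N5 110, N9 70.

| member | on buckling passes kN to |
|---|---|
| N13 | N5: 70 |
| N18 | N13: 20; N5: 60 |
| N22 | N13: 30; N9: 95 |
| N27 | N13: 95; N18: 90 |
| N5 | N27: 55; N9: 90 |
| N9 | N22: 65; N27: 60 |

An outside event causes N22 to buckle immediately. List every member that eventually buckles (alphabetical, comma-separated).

N22, N9

Round 1 — N22 buckles (initial).
  N13: +30 → 30 < 50
  N9: +95 → 95 ≥ 70
Round 2 — N9 buckles.
  N27: +60 → 60 < 110
No further bucklings.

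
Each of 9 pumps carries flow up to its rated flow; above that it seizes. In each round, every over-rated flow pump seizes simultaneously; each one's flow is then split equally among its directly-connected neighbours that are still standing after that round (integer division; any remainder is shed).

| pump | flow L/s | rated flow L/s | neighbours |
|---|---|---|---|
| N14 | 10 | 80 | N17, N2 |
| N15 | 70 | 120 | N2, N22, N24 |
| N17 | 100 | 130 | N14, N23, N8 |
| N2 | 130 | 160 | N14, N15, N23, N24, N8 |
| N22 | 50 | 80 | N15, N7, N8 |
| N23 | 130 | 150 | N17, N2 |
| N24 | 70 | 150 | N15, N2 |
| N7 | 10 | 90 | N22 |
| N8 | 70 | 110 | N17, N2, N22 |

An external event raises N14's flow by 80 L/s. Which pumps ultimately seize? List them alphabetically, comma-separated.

N14, N15, N17, N2, N22, N23, N24, N7, N8

Round 1 — N14 at 90 > 80. N14 seizes.
  N14 sheds 90 L/s to N17, N2: 45 each.
    N17: 100+45 = 145 > 130
    N2: 130+45 = 175 > 160
Round 2 — N17, N2 seize.
  N17 sheds 145 L/s to N23, N8: 72 each (1 lost).
    N23: 130+72 = 202 > 150
    N8: 70+72 = 142 > 110
  N2 sheds 175 L/s to N15, N23, N24, N8: 43 each (3 lost).
    N15: 70+43 = 113 ≤ 120
    N23: 202+43 = 245 > 150
    N24: 70+43 = 113 ≤ 150
    N8: 142+43 = 185 > 110
Round 3 — N23, N8 seize.
  N23 sheds 245 L/s: no online neighbours, lost.
  N8 sheds 185 L/s to N22: 185 each.
    N22: 50+185 = 235 > 80
Round 4 — N22 seizes.
  N22 sheds 235 L/s to N15, N7: 117 each (1 lost).
    N15: 113+117 = 230 > 120
    N7: 10+117 = 127 > 90
Round 5 — N15, N7 seize.
  N15 sheds 230 L/s to N24: 230 each.
    N24: 113+230 = 343 > 150
  N7 sheds 127 L/s: no online neighbours, lost.
Round 6 — N24 seizes.
  N24 sheds 343 L/s: no online neighbours, lost.
No further seizures.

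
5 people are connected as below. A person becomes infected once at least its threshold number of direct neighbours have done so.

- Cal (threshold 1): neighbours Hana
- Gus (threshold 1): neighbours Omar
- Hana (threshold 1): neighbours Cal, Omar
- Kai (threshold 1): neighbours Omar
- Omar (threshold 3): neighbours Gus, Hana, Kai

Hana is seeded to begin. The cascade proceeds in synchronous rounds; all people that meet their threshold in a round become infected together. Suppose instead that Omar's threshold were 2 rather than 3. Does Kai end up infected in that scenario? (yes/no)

no

With Omar's threshold at 2:
Round 1 — Hana becomes infected (initial).
Round 2 — checking thresholds:
  Cal: 1 of 1 neighbours ≥ 1, becomes infected.
  Omar: 1 of 3 neighbours < 2, below threshold.
Round 3 — no new infections; cascade stops.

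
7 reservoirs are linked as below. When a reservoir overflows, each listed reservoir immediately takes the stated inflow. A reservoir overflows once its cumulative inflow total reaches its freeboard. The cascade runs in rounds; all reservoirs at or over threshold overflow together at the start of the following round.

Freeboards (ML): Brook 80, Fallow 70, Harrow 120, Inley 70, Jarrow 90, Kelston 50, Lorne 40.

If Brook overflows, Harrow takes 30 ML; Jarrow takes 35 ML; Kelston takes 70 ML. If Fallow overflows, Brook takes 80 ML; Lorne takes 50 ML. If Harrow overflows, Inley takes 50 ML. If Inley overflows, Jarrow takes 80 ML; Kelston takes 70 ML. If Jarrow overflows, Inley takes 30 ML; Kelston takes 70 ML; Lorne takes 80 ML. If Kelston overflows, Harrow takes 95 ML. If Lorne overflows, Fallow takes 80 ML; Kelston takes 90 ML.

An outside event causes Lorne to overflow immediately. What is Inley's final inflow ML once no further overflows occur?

50

Round 1 — Lorne overflows (initial).
  Fallow: +80 → 80 ≥ 70
  Kelston: +90 → 90 ≥ 50
Round 2 — Fallow, Kelston overflow.
  Brook: +80 → 80 ≥ 80
  Harrow: +95 → 95 < 120
Round 3 — Brook overflows.
  Harrow: +30 → 125 ≥ 120
  Jarrow: +35 → 35 < 90
Round 4 — Harrow overflows.
  Inley: +50 → 50 < 70
No further overflows.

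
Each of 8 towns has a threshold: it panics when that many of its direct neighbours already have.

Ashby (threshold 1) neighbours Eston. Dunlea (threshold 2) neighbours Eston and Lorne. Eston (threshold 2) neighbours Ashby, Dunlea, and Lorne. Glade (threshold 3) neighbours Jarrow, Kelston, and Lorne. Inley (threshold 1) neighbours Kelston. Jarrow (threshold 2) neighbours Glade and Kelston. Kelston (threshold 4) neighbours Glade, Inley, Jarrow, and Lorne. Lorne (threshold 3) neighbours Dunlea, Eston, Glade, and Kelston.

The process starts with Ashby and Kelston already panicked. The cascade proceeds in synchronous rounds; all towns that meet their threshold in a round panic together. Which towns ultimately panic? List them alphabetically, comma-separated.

Round 1 — Ashby, Kelston panic (initial).
Round 2 — checking thresholds:
  Eston: 1 of 3 neighbours < 2, below threshold.
  Glade: 1 of 3 neighbours < 3, below threshold.
  Inley: 1 of 1 neighbours ≥ 1, panics.
  Jarrow: 1 of 2 neighbours < 2, below threshold.
  Lorne: 1 of 4 neighbours < 3, below threshold.
Round 3 — no new panics; cascade stops.

Ashby, Inley, Kelston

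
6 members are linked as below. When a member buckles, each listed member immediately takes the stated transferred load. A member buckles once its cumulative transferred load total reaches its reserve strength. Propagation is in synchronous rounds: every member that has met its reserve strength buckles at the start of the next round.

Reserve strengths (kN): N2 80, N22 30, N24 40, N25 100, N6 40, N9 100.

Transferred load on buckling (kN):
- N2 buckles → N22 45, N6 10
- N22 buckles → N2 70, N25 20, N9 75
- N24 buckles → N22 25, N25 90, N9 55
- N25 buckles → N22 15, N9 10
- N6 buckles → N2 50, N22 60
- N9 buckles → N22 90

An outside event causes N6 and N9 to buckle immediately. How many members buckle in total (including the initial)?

Round 1 — N6, N9 buckle (initial).
  N2: +50 → 50 < 80
  N22: +60+90 → 150 ≥ 30
Round 2 — N22 buckles.
  N2: +70 → 120 ≥ 80
  N25: +20 → 20 < 100
Round 3 — N2 buckles.
No further bucklings.

4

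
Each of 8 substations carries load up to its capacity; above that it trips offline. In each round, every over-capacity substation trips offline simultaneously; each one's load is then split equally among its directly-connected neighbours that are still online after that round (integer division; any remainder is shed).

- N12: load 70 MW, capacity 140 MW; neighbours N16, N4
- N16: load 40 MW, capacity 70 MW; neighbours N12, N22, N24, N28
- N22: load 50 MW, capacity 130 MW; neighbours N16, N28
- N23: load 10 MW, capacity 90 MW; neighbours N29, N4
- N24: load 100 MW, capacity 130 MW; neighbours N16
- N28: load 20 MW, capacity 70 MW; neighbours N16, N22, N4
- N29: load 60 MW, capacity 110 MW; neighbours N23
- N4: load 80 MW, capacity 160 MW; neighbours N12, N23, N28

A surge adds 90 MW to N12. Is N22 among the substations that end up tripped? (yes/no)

Round 1 — N12 at 160 > 140. N12 trips offline.
  N12 sheds 160 MW to N16, N4: 80 each.
    N16: 40+80 = 120 > 70
    N4: 80+80 = 160 ≤ 160
Round 2 — N16 trips offline.
  N16 sheds 120 MW to N22, N24, N28: 40 each.
    N22: 50+40 = 90 ≤ 130
    N24: 100+40 = 140 > 130
    N28: 20+40 = 60 ≤ 70
Round 3 — N24 trips offline.
  N24 sheds 140 MW: no online neighbours, lost.
No further trips.

no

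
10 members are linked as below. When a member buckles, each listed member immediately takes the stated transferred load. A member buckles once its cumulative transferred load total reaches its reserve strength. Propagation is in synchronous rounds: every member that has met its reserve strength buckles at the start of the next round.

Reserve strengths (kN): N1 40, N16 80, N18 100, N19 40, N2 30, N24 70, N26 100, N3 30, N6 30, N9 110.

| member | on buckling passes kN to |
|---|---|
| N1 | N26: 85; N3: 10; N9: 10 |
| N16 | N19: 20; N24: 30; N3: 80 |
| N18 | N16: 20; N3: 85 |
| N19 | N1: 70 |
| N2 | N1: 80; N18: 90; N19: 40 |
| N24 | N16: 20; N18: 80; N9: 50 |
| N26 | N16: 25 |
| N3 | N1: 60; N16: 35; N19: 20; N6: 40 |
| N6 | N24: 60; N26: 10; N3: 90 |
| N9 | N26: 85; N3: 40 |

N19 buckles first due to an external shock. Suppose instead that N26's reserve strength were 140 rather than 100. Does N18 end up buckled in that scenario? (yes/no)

no

With N26's reserve strength at 140:
Round 1 — N19 buckles (initial).
  N1: +70 → 70 ≥ 40
Round 2 — N1 buckles.
  N26: +85 → 85 < 140
  N3: +10 → 10 < 30
  N9: +10 → 10 < 110
No further bucklings.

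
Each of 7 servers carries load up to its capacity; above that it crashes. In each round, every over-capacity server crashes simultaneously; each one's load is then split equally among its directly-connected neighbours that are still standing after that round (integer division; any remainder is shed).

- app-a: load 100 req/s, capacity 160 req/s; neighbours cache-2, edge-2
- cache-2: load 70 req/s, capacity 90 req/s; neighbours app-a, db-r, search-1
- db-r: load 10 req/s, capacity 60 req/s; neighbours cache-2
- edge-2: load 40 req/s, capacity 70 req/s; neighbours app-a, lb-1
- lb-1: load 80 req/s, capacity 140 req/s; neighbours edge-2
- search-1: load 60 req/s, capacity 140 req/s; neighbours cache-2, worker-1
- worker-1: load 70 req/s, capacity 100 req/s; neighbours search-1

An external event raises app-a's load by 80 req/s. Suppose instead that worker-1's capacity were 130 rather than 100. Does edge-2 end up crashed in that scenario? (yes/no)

yes

With worker-1's capacity at 130:
Round 1 — app-a at 180 > 160. app-a crashes.
  app-a sheds 180 req/s to cache-2, edge-2: 90 each.
    cache-2: 70+90 = 160 > 90
    edge-2: 40+90 = 130 > 70
Round 2 — cache-2, edge-2 crash.
  cache-2 sheds 160 req/s to db-r, search-1: 80 each.
    db-r: 10+80 = 90 > 60
    search-1: 60+80 = 140 ≤ 140
  edge-2 sheds 130 req/s to lb-1: 130 each.
    lb-1: 80+130 = 210 > 140
Round 3 — db-r, lb-1 crash.
  db-r sheds 90 req/s: no online neighbours, lost.
  lb-1 sheds 210 req/s: no online neighbours, lost.
No further crashes.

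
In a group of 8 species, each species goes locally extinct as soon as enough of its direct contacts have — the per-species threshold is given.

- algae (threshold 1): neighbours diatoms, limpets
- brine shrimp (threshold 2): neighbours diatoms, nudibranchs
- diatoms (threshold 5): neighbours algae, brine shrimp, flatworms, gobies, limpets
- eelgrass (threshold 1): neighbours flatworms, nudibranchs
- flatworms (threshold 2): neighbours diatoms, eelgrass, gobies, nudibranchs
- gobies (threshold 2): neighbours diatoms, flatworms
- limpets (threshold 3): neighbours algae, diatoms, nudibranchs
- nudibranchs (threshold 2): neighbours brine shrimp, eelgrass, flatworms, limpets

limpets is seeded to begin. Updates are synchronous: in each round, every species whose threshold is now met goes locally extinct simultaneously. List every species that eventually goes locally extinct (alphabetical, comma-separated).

Round 1 — limpets goes locally extinct (initial).
Round 2 — checking thresholds:
  algae: 1 of 2 neighbours ≥ 1, goes locally extinct.
  diatoms: 1 of 5 neighbours < 5, not yet.
  nudibranchs: 1 of 4 neighbours < 2, not yet.
Round 3 — no new extinctions; cascade stops.

algae, limpets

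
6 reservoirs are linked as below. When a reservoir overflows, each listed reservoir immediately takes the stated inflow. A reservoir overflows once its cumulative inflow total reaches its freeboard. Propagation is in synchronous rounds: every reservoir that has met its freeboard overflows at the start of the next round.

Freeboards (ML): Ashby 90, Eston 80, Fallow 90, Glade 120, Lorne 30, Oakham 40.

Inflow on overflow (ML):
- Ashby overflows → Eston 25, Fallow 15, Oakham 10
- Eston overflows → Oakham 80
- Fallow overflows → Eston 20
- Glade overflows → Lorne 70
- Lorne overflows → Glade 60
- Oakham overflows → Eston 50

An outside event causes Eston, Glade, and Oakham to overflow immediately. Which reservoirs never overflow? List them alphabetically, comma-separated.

Round 1 — Eston, Glade, Oakham overflow (initial).
  Lorne: +70 → 70 ≥ 30
Round 2 — Lorne overflows.
No further overflows.

Ashby, Fallow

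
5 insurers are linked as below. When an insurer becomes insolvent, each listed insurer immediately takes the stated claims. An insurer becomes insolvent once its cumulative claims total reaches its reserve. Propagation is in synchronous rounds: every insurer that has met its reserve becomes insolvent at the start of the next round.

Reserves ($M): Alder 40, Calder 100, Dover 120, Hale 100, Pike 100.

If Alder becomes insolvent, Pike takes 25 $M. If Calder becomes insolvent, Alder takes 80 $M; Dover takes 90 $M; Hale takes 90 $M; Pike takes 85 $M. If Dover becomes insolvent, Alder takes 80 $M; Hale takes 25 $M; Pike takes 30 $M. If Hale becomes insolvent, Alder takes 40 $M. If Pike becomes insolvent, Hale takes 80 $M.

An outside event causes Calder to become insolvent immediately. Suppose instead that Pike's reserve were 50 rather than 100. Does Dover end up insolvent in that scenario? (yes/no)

no

With Pike's reserve at 50:
Round 1 — Calder becomes insolvent (initial).
  Alder: +80 → 80 ≥ 40
  Dover: +90 → 90 < 120
  Hale: +90 → 90 < 100
  Pike: +85 → 85 ≥ 50
Round 2 — Alder, Pike become insolvent.
  Hale: +80 → 170 ≥ 100
Round 3 — Hale becomes insolvent.
No further insolvencies.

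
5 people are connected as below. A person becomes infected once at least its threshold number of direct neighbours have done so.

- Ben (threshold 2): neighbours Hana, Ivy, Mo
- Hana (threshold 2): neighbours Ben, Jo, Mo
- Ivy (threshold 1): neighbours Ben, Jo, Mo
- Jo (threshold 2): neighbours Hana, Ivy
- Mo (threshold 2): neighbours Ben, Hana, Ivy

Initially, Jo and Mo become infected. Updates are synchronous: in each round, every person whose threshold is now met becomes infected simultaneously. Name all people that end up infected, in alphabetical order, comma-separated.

Ben, Hana, Ivy, Jo, Mo

Round 1 — Jo, Mo become infected (initial).
Round 2 — checking thresholds:
  Ben: 1 of 3 neighbours < 2, not yet.
  Hana: 2 of 3 neighbours ≥ 2, becomes infected.
  Ivy: 2 of 3 neighbours ≥ 1, becomes infected.
Round 3 — checking thresholds:
  Ben: 3 of 3 neighbours ≥ 2, becomes infected.
Round 4 — no new infections; cascade stops.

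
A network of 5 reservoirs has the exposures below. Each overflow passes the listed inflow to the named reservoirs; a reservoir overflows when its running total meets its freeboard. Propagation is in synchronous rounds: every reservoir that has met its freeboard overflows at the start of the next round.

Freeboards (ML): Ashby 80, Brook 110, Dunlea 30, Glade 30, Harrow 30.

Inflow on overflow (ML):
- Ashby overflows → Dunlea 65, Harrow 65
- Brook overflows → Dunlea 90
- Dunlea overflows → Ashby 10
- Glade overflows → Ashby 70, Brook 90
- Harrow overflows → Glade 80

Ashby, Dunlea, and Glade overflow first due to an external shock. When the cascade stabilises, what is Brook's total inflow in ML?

90

Round 1 — Ashby, Dunlea, Glade overflow (initial).
  Brook: +90 → 90 < 110
  Harrow: +65 → 65 ≥ 30
Round 2 — Harrow overflows.
No further overflows.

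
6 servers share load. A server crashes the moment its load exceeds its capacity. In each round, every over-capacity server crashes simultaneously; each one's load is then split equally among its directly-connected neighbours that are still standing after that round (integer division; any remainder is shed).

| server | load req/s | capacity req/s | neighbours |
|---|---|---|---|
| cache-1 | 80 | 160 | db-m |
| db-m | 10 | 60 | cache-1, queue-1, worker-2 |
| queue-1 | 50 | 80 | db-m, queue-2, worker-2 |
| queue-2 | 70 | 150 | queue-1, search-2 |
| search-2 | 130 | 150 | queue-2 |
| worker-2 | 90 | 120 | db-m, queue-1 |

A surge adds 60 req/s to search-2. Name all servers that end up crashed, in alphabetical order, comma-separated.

cache-1, db-m, queue-1, queue-2, search-2, worker-2

Round 1 — search-2 at 190 > 150. search-2 crashes.
  search-2 sheds 190 req/s to queue-2: 190 each.
    queue-2: 70+190 = 260 > 150
Round 2 — queue-2 crashes.
  queue-2 sheds 260 req/s to queue-1: 260 each.
    queue-1: 50+260 = 310 > 80
Round 3 — queue-1 crashes.
  queue-1 sheds 310 req/s to db-m, worker-2: 155 each.
    db-m: 10+155 = 165 > 60
    worker-2: 90+155 = 245 > 120
Round 4 — db-m, worker-2 crash.
  db-m sheds 165 req/s to cache-1: 165 each.
    cache-1: 80+165 = 245 > 160
  worker-2 sheds 245 req/s: no online neighbours, lost.
Round 5 — cache-1 crashes.
  cache-1 sheds 245 req/s: no online neighbours, lost.
No further crashes.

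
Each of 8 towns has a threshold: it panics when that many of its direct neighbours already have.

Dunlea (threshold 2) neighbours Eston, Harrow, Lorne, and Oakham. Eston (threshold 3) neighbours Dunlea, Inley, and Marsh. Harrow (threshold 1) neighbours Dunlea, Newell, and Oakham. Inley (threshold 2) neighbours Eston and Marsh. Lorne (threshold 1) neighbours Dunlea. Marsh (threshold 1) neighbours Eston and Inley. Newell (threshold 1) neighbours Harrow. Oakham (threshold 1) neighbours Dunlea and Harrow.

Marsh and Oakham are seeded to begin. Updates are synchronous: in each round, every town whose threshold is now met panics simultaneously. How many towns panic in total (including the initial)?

6

Round 1 — Marsh, Oakham panic (initial).
Round 2 — checking thresholds:
  Dunlea: 1 of 4 neighbours < 2, not yet.
  Eston: 1 of 3 neighbours < 3, not yet.
  Harrow: 1 of 3 neighbours ≥ 1, panics.
  Inley: 1 of 2 neighbours < 2, not yet.
Round 3 — checking thresholds:
  Dunlea: 2 of 4 neighbours ≥ 2, panics.
  Eston: 1 of 3 neighbours < 3, not yet.
  Inley: 1 of 2 neighbours < 2, not yet.
  Newell: 1 of 1 neighbours ≥ 1, panics.
Round 4 — checking thresholds:
  Eston: 2 of 3 neighbours < 3, not yet.
  Inley: 1 of 2 neighbours < 2, not yet.
  Lorne: 1 of 1 neighbours ≥ 1, panics.
Round 5 — no new panics; cascade stops.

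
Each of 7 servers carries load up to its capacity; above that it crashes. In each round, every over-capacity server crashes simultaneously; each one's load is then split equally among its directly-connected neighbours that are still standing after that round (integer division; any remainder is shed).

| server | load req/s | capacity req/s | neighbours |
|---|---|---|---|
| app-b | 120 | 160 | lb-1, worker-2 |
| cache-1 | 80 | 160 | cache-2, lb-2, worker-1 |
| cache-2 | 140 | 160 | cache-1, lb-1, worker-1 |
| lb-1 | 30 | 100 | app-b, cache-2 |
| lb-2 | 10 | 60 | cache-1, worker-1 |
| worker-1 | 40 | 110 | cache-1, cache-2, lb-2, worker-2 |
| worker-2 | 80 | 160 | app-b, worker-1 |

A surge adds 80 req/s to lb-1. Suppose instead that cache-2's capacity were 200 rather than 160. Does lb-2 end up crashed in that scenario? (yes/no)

With cache-2's capacity at 200:
Round 1 — lb-1 at 110 > 100. lb-1 crashes.
  lb-1 sheds 110 req/s to app-b, cache-2: 55 each.
    app-b: 120+55 = 175 > 160
    cache-2: 140+55 = 195 ≤ 200
Round 2 — app-b crashes.
  app-b sheds 175 req/s to worker-2: 175 each.
    worker-2: 80+175 = 255 > 160
Round 3 — worker-2 crashes.
  worker-2 sheds 255 req/s to worker-1: 255 each.
    worker-1: 40+255 = 295 > 110
Round 4 — worker-1 crashes.
  worker-1 sheds 295 req/s to cache-1, cache-2, lb-2: 98 each (1 lost).
    cache-1: 80+98 = 178 > 160
    cache-2: 195+98 = 293 > 200
    lb-2: 10+98 = 108 > 60
Round 5 — cache-1, cache-2, lb-2 crash.
  cache-1 sheds 178 req/s: no online neighbours, lost.
  cache-2 sheds 293 req/s: no online neighbours, lost.
  lb-2 sheds 108 req/s: no online neighbours, lost.
No further crashes.

yes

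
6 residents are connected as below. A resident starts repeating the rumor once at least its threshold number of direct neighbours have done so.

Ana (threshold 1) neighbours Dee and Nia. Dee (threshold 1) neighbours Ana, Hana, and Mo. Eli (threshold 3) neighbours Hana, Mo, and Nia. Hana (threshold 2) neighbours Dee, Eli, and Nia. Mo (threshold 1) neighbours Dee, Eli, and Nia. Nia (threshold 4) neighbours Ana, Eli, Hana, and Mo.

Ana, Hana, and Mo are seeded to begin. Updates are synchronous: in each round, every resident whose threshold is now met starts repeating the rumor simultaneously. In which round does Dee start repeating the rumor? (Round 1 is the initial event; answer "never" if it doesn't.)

2

Round 1 — Ana, Hana, Mo start repeating the rumor (initial).
Round 2 — checking thresholds:
  Dee: 3 of 3 neighbours ≥ 1, starts repeating the rumor.
  Eli: 2 of 3 neighbours < 3, holds.
  Nia: 3 of 4 neighbours < 4, holds.
Round 3 — no new spreads; cascade stops.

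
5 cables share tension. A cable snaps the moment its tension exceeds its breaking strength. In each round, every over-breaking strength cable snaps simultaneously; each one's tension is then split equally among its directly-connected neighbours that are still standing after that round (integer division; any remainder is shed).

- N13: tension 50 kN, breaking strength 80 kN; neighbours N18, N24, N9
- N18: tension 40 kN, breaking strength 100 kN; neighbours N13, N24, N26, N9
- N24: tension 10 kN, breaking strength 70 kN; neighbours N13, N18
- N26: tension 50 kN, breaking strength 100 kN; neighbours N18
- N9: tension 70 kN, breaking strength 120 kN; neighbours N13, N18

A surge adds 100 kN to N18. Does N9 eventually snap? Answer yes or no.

yes

Round 1 — N18 at 140 > 100. N18 snaps.
  N18 sheds 140 kN to N13, N24, N26, N9: 35 each.
    N13: 50+35 = 85 > 80
    N24: 10+35 = 45 ≤ 70
    N26: 50+35 = 85 ≤ 100
    N9: 70+35 = 105 ≤ 120
Round 2 — N13 snaps.
  N13 sheds 85 kN to N24, N9: 42 each (1 lost).
    N24: 45+42 = 87 > 70
    N9: 105+42 = 147 > 120
Round 3 — N24, N9 snap.
  N24 sheds 87 kN: no online neighbours, lost.
  N9 sheds 147 kN: no online neighbours, lost.
No further breaks.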